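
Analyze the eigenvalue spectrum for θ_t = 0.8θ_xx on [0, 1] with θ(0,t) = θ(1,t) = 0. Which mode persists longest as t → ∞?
Eigenvalues: λₙ = 0.8n²π².
First three modes:
  n=1: λ₁ = 0.8π² ≈ 7.896
  n=2: λ₂ = 3.2π² ≈ 31.583 (4× faster decay)
  n=3: λ₃ = 7.2π² ≈ 71.061 (9× faster decay)
As t → ∞, higher modes decay exponentially faster. The n=1 mode dominates: θ ~ c₁ sin(πx) e^{-λ₁t}.
Decay rate: λ₁ = 0.8π² ≈ 7.896.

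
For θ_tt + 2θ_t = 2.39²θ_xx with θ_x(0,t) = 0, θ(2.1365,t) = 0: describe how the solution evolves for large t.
θ → 0. Damping (γ=2) dissipates energy; oscillations decay exponentially.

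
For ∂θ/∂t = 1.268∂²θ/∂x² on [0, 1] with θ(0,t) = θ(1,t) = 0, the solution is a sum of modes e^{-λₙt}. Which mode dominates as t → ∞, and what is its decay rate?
Eigenvalues: λₙ = 1.268n²π².
First three modes:
  n=1: λ₁ = 1.268π² ≈ 12.515
  n=2: λ₂ = 5.072π² ≈ 50.059 (4× faster decay)
  n=3: λ₃ = 11.412π² ≈ 112.632 (9× faster decay)
As t → ∞, higher modes decay exponentially faster. The n=1 mode dominates: θ ~ c₁ sin(πx) e^{-λ₁t}.
Decay rate: λ₁ = 1.268π² ≈ 12.515.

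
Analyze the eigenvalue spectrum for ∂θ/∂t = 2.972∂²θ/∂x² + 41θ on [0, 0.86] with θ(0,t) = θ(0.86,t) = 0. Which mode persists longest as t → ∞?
Eigenvalues: λₙ = 2.972n²π²/0.86² - 41.
First three modes:
  n=1: λ₁ = 2.972π²/0.86² - 41 ≈ -1.34
  n=2: λ₂ = 11.888π²/0.86² - 41 ≈ 117.64
  n=3: λ₃ = 26.748π²/0.86² - 41 ≈ 315.939
Since 2.972π²/0.86² ≈ 39.66 < 41, λ₁ < 0.
The n=1 mode grows fastest (−λₙ is largest for n=1) → dominates.
Asymptotic: θ ~ c₁ sin(πx/0.86) e^{1.34t} (exponential growth at rate −λ₁ ≈ 1.34).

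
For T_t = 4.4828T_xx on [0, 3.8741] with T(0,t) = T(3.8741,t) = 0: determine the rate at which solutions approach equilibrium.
Eigenvalues: λₙ = 4.4828n²π²/3.8741².
First three modes:
  n=1: λ₁ = 4.4828π²/3.8741² ≈ 2.948
  n=2: λ₂ = 17.9312π²/3.8741² ≈ 11.791 (4× faster decay)
  n=3: λ₃ = 40.3452π²/3.8741² ≈ 26.531 (9× faster decay)
As t → ∞, higher modes decay exponentially faster. The n=1 mode dominates: T ~ c₁ sin(πx/3.8741) e^{-λ₁t}.
Decay rate: λ₁ = 4.4828π²/3.8741² ≈ 2.948.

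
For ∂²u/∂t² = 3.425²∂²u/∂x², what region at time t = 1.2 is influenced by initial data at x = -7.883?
Domain of influence: [-11.993, -3.773]. Data at x = -7.883 spreads outward at speed 3.425.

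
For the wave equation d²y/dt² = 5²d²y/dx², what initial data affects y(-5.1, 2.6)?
Domain of dependence: [-18.1, 7.9]. Signals travel at speed 5, so data within |x - -5.1| ≤ 5·2.6 = 13 can reach the point.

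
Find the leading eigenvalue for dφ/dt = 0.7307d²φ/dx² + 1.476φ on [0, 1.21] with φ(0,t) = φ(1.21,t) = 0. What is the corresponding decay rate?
Eigenvalues: λₙ = 0.7307n²π²/1.21² - 1.476.
First three modes:
  n=1: λ₁ = 0.7307π²/1.21² - 1.476 ≈ 3.45
  n=2: λ₂ = 2.9228π²/1.21² - 1.476 ≈ 18.227
  n=3: λ₃ = 6.5763π²/1.21² - 1.476 ≈ 42.855
Since 0.7307π²/1.21² ≈ 4.926 > 1.476, all λₙ > 0.
The n=1 mode decays slowest → dominates as t → ∞.
Asymptotic: φ ~ c₁ sin(πx/1.21) e^{-λ₁t} with decay rate λ₁ ≈ 3.45.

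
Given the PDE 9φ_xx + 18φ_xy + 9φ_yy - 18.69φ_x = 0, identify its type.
The second-order coefficients are A = 9, B = 18, C = 9. Since B² - 4AC = 0 = 0, this is a parabolic PDE.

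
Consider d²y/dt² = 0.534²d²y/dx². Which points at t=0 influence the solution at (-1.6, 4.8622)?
Domain of dependence: [-4.1964148, 0.9964148]. Signals travel at speed 0.534, so data within |x - -1.6| ≤ 0.534·4.8622 = 2.5964148 can reach the point.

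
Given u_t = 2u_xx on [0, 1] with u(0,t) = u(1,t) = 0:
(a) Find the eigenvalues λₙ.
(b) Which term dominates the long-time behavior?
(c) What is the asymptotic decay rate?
Eigenvalues: λₙ = 2n²π².
First three modes:
  n=1: λ₁ = 2π² ≈ 19.739
  n=2: λ₂ = 8π² ≈ 78.957 (4× faster decay)
  n=3: λ₃ = 18π² ≈ 177.653 (9× faster decay)
As t → ∞, higher modes decay exponentially faster. The n=1 mode dominates: u ~ c₁ sin(πx) e^{-λ₁t}.
Decay rate: λ₁ = 2π² ≈ 19.739.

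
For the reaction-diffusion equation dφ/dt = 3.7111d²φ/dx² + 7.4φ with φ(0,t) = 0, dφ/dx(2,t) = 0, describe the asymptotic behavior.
φ grows unboundedly. Reaction dominates diffusion (r=7.4 > κπ²/(4L²)≈2.29); solution grows exponentially.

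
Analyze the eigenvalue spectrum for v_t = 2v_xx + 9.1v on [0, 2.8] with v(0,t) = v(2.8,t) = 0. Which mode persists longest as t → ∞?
Eigenvalues: λₙ = 2n²π²/2.8² - 9.1.
First three modes:
  n=1: λ₁ = 2π²/2.8² - 9.1 ≈ -6.582
  n=2: λ₂ = 8π²/2.8² - 9.1 ≈ 0.971
  n=3: λ₃ = 18π²/2.8² - 9.1 ≈ 13.56
Since 2π²/2.8² ≈ 2.518 < 9.1, λ₁ < 0.
The n=1 mode grows fastest (−λₙ is largest for n=1) → dominates.
Asymptotic: v ~ c₁ sin(πx/2.8) e^{6.582t} (exponential growth at rate −λ₁ ≈ 6.582).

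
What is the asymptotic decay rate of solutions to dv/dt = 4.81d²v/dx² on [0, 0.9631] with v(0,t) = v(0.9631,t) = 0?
Eigenvalues: λₙ = 4.81n²π²/0.9631².
First three modes:
  n=1: λ₁ = 4.81π²/0.9631² ≈ 51.18
  n=2: λ₂ = 19.24π²/0.9631² ≈ 204.721 (4× faster decay)
  n=3: λ₃ = 43.29π²/0.9631² ≈ 460.622 (9× faster decay)
As t → ∞, higher modes decay exponentially faster. The n=1 mode dominates: v ~ c₁ sin(πx/0.9631) e^{-λ₁t}.
Decay rate: λ₁ = 4.81π²/0.9631² ≈ 51.18.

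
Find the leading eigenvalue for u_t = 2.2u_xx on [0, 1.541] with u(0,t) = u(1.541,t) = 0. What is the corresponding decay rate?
Eigenvalues: λₙ = 2.2n²π²/1.541².
First three modes:
  n=1: λ₁ = 2.2π²/1.541² ≈ 9.144
  n=2: λ₂ = 8.8π²/1.541² ≈ 36.574 (4× faster decay)
  n=3: λ₃ = 19.8π²/1.541² ≈ 82.292 (9× faster decay)
As t → ∞, higher modes decay exponentially faster. The n=1 mode dominates: u ~ c₁ sin(πx/1.541) e^{-λ₁t}.
Decay rate: λ₁ = 2.2π²/1.541² ≈ 9.144.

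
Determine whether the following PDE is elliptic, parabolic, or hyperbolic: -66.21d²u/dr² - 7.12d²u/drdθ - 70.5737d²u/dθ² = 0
Coefficients: A = -66.21, B = -7.12, C = -70.5737. B² - 4AC = -18640.044308, which is negative, so the equation is elliptic.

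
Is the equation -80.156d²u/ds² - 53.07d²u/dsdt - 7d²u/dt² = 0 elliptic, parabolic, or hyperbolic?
Computing B² - 4AC with A = -80.156, B = -53.07, C = -7: discriminant = 572.0569 (positive). Answer: hyperbolic.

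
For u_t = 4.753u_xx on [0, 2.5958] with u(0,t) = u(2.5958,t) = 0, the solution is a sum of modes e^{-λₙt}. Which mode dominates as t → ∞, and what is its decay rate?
Eigenvalues: λₙ = 4.753n²π²/2.5958².
First three modes:
  n=1: λ₁ = 4.753π²/2.5958² ≈ 6.962
  n=2: λ₂ = 19.012π²/2.5958² ≈ 27.847 (4× faster decay)
  n=3: λ₃ = 42.777π²/2.5958² ≈ 62.657 (9× faster decay)
As t → ∞, higher modes decay exponentially faster. The n=1 mode dominates: u ~ c₁ sin(πx/2.5958) e^{-λ₁t}.
Decay rate: λ₁ = 4.753π²/2.5958² ≈ 6.962.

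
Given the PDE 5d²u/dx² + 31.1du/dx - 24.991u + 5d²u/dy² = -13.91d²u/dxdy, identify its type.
Rewriting in standard form: 5d²u/dx² + 13.91d²u/dxdy + 5d²u/dy² + 31.1du/dx - 24.991u = 0. The second-order coefficients are A = 5, B = 13.91, C = 5. Since B² - 4AC = 93.4881 > 0, this is a hyperbolic PDE.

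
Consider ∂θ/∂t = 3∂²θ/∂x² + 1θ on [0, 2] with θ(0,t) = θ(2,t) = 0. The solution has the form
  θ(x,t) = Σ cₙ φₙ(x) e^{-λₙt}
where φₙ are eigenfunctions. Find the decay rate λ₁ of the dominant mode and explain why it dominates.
Eigenvalues: λₙ = 3n²π²/2² - 1.
First three modes:
  n=1: λ₁ = 3π²/2² - 1 ≈ 6.402
  n=2: λ₂ = 12π²/2² - 1 ≈ 28.609
  n=3: λ₃ = 27π²/2² - 1 ≈ 65.62
Since 3π²/2² ≈ 7.402 > 1, all λₙ > 0.
The n=1 mode decays slowest → dominates as t → ∞.
Asymptotic: θ ~ c₁ sin(πx/2) e^{-λ₁t} with decay rate λ₁ ≈ 6.402.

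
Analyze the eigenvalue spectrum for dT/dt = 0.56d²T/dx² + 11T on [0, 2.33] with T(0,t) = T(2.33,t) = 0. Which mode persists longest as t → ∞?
Eigenvalues: λₙ = 0.56n²π²/2.33² - 11.
First three modes:
  n=1: λ₁ = 0.56π²/2.33² - 11 ≈ -9.982
  n=2: λ₂ = 2.24π²/2.33² - 11 ≈ -6.928
  n=3: λ₃ = 5.04π²/2.33² - 11 ≈ -1.837
Since 0.56π²/2.33² ≈ 1.018 < 11, λ₁ < 0.
The n=1 mode grows fastest (−λₙ is largest for n=1) → dominates.
Asymptotic: T ~ c₁ sin(πx/2.33) e^{9.982t} (exponential growth at rate −λ₁ ≈ 9.982).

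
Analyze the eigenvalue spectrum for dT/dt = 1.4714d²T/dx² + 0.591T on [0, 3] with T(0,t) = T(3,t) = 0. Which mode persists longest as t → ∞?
Eigenvalues: λₙ = 1.4714n²π²/3² - 0.591.
First three modes:
  n=1: λ₁ = 1.4714π²/3² - 0.591 ≈ 1.023
  n=2: λ₂ = 5.8856π²/3² - 0.591 ≈ 5.863
  n=3: λ₃ = 13.2426π²/3² - 0.591 ≈ 13.931
Since 1.4714π²/3² ≈ 1.614 > 0.591, all λₙ > 0.
The n=1 mode decays slowest → dominates as t → ∞.
Asymptotic: T ~ c₁ sin(πx/3) e^{-λ₁t} with decay rate λ₁ ≈ 1.023.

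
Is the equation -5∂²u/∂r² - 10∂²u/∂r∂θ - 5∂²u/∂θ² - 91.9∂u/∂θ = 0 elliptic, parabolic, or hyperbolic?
Computing B² - 4AC with A = -5, B = -10, C = -5: discriminant = 0 (zero). Answer: parabolic.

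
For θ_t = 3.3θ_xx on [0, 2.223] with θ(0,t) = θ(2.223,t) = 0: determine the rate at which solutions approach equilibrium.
Eigenvalues: λₙ = 3.3n²π²/2.223².
First three modes:
  n=1: λ₁ = 3.3π²/2.223² ≈ 6.591
  n=2: λ₂ = 13.2π²/2.223² ≈ 26.363 (4× faster decay)
  n=3: λ₃ = 29.7π²/2.223² ≈ 59.317 (9× faster decay)
As t → ∞, higher modes decay exponentially faster. The n=1 mode dominates: θ ~ c₁ sin(πx/2.223) e^{-λ₁t}.
Decay rate: λ₁ = 3.3π²/2.223² ≈ 6.591.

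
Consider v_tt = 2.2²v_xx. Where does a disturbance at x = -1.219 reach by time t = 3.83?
Domain of influence: [-9.645, 7.207]. Data at x = -1.219 spreads outward at speed 2.2.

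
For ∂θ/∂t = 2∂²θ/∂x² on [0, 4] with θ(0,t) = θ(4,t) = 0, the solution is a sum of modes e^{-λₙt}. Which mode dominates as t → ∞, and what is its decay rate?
Eigenvalues: λₙ = 2n²π²/4².
First three modes:
  n=1: λ₁ = 2π²/4² ≈ 1.234
  n=2: λ₂ = 8π²/4² ≈ 4.935 (4× faster decay)
  n=3: λ₃ = 18π²/4² ≈ 11.103 (9× faster decay)
As t → ∞, higher modes decay exponentially faster. The n=1 mode dominates: θ ~ c₁ sin(πx/4) e^{-λ₁t}.
Decay rate: λ₁ = 2π²/4² ≈ 1.234.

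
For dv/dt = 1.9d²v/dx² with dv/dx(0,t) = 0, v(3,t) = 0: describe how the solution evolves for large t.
v → 0. Heat escapes through the Dirichlet boundary.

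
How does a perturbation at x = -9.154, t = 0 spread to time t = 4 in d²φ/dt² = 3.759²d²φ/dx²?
Domain of influence: [-24.19, 5.882]. Data at x = -9.154 spreads outward at speed 3.759.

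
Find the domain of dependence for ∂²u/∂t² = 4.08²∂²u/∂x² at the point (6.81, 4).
Domain of dependence: [-9.51, 23.13]. Signals travel at speed 4.08, so data within |x - 6.81| ≤ 4.08·4 = 16.32 can reach the point.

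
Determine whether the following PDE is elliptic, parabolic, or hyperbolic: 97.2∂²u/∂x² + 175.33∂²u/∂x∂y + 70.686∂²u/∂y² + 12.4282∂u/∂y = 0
Coefficients: A = 97.2, B = 175.33, C = 70.686. B² - 4AC = 3257.8921, which is positive, so the equation is hyperbolic.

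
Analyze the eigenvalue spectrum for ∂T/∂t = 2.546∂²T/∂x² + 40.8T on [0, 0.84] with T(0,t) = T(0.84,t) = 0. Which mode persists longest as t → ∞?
Eigenvalues: λₙ = 2.546n²π²/0.84² - 40.8.
First three modes:
  n=1: λ₁ = 2.546π²/0.84² - 40.8 ≈ -5.188
  n=2: λ₂ = 10.184π²/0.84² - 40.8 ≈ 101.649
  n=3: λ₃ = 22.914π²/0.84² - 40.8 ≈ 279.71
Since 2.546π²/0.84² ≈ 35.612 < 40.8, λ₁ < 0.
The n=1 mode grows fastest (−λₙ is largest for n=1) → dominates.
Asymptotic: T ~ c₁ sin(πx/0.84) e^{5.188t} (exponential growth at rate −λ₁ ≈ 5.188).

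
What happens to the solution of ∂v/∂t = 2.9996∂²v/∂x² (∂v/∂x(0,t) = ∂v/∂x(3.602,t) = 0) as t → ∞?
v → constant (steady state). Heat is conserved (no flux at boundaries); solution approaches the spatial average.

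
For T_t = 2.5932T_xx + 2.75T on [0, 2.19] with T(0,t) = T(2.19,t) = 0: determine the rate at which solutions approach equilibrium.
Eigenvalues: λₙ = 2.5932n²π²/2.19² - 2.75.
First three modes:
  n=1: λ₁ = 2.5932π²/2.19² - 2.75 ≈ 2.586
  n=2: λ₂ = 10.3728π²/2.19² - 2.75 ≈ 18.596
  n=3: λ₃ = 23.3388π²/2.19² - 2.75 ≈ 45.278
Since 2.5932π²/2.19² ≈ 5.336 > 2.75, all λₙ > 0.
The n=1 mode decays slowest → dominates as t → ∞.
Asymptotic: T ~ c₁ sin(πx/2.19) e^{-λ₁t} with decay rate λ₁ ≈ 2.586.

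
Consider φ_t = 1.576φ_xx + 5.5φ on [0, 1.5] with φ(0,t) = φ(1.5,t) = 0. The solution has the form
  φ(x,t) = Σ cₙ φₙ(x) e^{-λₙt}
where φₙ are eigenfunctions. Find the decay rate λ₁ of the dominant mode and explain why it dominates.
Eigenvalues: λₙ = 1.576n²π²/1.5² - 5.5.
First three modes:
  n=1: λ₁ = 1.576π²/1.5² - 5.5 ≈ 1.413
  n=2: λ₂ = 6.304π²/1.5² - 5.5 ≈ 22.152
  n=3: λ₃ = 14.184π²/1.5² - 5.5 ≈ 56.718
Since 1.576π²/1.5² ≈ 6.913 > 5.5, all λₙ > 0.
The n=1 mode decays slowest → dominates as t → ∞.
Asymptotic: φ ~ c₁ sin(πx/1.5) e^{-λ₁t} with decay rate λ₁ ≈ 1.413.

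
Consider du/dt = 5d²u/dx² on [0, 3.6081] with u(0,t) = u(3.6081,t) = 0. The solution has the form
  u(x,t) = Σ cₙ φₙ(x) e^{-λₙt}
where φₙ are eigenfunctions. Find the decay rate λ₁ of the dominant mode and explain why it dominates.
Eigenvalues: λₙ = 5n²π²/3.6081².
First three modes:
  n=1: λ₁ = 5π²/3.6081² ≈ 3.791
  n=2: λ₂ = 20π²/3.6081² ≈ 15.163 (4× faster decay)
  n=3: λ₃ = 45π²/3.6081² ≈ 34.116 (9× faster decay)
As t → ∞, higher modes decay exponentially faster. The n=1 mode dominates: u ~ c₁ sin(πx/3.6081) e^{-λ₁t}.
Decay rate: λ₁ = 5π²/3.6081² ≈ 3.791.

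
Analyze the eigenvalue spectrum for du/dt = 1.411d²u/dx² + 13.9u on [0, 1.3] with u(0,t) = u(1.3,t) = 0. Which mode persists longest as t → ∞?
Eigenvalues: λₙ = 1.411n²π²/1.3² - 13.9.
First three modes:
  n=1: λ₁ = 1.411π²/1.3² - 13.9 ≈ -5.66
  n=2: λ₂ = 5.644π²/1.3² - 13.9 ≈ 19.061
  n=3: λ₃ = 12.699π²/1.3² - 13.9 ≈ 60.262
Since 1.411π²/1.3² ≈ 8.24 < 13.9, λ₁ < 0.
The n=1 mode grows fastest (−λₙ is largest for n=1) → dominates.
Asymptotic: u ~ c₁ sin(πx/1.3) e^{5.66t} (exponential growth at rate −λ₁ ≈ 5.66).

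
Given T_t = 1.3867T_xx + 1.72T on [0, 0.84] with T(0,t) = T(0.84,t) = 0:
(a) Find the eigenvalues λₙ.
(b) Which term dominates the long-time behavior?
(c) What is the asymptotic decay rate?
Eigenvalues: λₙ = 1.3867n²π²/0.84² - 1.72.
First three modes:
  n=1: λ₁ = 1.3867π²/0.84² - 1.72 ≈ 17.677
  n=2: λ₂ = 5.5468π²/0.84² - 1.72 ≈ 75.866
  n=3: λ₃ = 12.4803π²/0.84² - 1.72 ≈ 172.849
Since 1.3867π²/0.84² ≈ 19.397 > 1.72, all λₙ > 0.
The n=1 mode decays slowest → dominates as t → ∞.
Asymptotic: T ~ c₁ sin(πx/0.84) e^{-λ₁t} with decay rate λ₁ ≈ 17.677.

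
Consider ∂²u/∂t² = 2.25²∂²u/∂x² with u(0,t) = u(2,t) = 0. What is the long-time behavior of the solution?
As t → ∞, u oscillates (no decay). Energy is conserved; the solution oscillates indefinitely as standing waves.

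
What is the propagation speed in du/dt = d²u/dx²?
Infinite. The heat equation is parabolic, not hyperbolic, so disturbances propagate instantly.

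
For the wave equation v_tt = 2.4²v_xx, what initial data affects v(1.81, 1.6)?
Domain of dependence: [-2.03, 5.65]. Signals travel at speed 2.4, so data within |x - 1.81| ≤ 2.4·1.6 = 3.84 can reach the point.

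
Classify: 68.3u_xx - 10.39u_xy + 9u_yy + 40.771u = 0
Elliptic (discriminant = -2350.8479).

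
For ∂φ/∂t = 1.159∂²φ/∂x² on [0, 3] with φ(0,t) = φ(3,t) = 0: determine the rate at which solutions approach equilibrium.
Eigenvalues: λₙ = 1.159n²π²/3².
First three modes:
  n=1: λ₁ = 1.159π²/3² ≈ 1.271
  n=2: λ₂ = 4.636π²/3² ≈ 5.084 (4× faster decay)
  n=3: λ₃ = 10.431π²/3² ≈ 11.439 (9× faster decay)
As t → ∞, higher modes decay exponentially faster. The n=1 mode dominates: φ ~ c₁ sin(πx/3) e^{-λ₁t}.
Decay rate: λ₁ = 1.159π²/3² ≈ 1.271.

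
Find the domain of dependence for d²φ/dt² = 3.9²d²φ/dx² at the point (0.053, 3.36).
Domain of dependence: [-13.051, 13.157]. Signals travel at speed 3.9, so data within |x - 0.053| ≤ 3.9·3.36 = 13.104 can reach the point.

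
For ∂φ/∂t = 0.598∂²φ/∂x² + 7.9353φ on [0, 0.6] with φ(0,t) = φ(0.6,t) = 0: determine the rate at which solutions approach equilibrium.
Eigenvalues: λₙ = 0.598n²π²/0.6² - 7.9353.
First three modes:
  n=1: λ₁ = 0.598π²/0.6² - 7.9353 ≈ 8.459
  n=2: λ₂ = 2.392π²/0.6² - 7.9353 ≈ 57.643
  n=3: λ₃ = 5.382π²/0.6² - 7.9353 ≈ 139.615
Since 0.598π²/0.6² ≈ 16.395 > 7.9353, all λₙ > 0.
The n=1 mode decays slowest → dominates as t → ∞.
Asymptotic: φ ~ c₁ sin(πx/0.6) e^{-λ₁t} with decay rate λ₁ ≈ 8.459.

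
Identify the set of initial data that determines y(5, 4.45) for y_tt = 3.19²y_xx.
Domain of dependence: [-9.1955, 19.1955]. Signals travel at speed 3.19, so data within |x - 5| ≤ 3.19·4.45 = 14.1955 can reach the point.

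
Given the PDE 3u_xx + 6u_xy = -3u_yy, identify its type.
Rewriting in standard form: 3u_xx + 6u_xy + 3u_yy = 0. The second-order coefficients are A = 3, B = 6, C = 3. Since B² - 4AC = 0 = 0, this is a parabolic PDE.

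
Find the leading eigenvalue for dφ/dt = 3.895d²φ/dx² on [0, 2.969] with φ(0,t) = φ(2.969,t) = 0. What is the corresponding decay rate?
Eigenvalues: λₙ = 3.895n²π²/2.969².
First three modes:
  n=1: λ₁ = 3.895π²/2.969² ≈ 4.361
  n=2: λ₂ = 15.58π²/2.969² ≈ 17.444 (4× faster decay)
  n=3: λ₃ = 35.055π²/2.969² ≈ 39.249 (9× faster decay)
As t → ∞, higher modes decay exponentially faster. The n=1 mode dominates: φ ~ c₁ sin(πx/2.969) e^{-λ₁t}.
Decay rate: λ₁ = 3.895π²/2.969² ≈ 4.361.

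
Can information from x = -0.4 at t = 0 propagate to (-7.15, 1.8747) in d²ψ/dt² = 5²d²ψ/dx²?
Yes. The domain of dependence is [-16.5235, 2.2235], and -0.4 ∈ [-16.5235, 2.2235].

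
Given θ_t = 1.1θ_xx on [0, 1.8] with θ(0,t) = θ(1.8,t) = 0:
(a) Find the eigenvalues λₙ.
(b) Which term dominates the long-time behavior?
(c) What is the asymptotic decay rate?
Eigenvalues: λₙ = 1.1n²π²/1.8².
First three modes:
  n=1: λ₁ = 1.1π²/1.8² ≈ 3.351
  n=2: λ₂ = 4.4π²/1.8² ≈ 13.403 (4× faster decay)
  n=3: λ₃ = 9.9π²/1.8² ≈ 30.157 (9× faster decay)
As t → ∞, higher modes decay exponentially faster. The n=1 mode dominates: θ ~ c₁ sin(πx/1.8) e^{-λ₁t}.
Decay rate: λ₁ = 1.1π²/1.8² ≈ 3.351.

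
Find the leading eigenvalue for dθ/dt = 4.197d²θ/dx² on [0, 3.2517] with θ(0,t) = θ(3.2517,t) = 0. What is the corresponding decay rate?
Eigenvalues: λₙ = 4.197n²π²/3.2517².
First three modes:
  n=1: λ₁ = 4.197π²/3.2517² ≈ 3.918
  n=2: λ₂ = 16.788π²/3.2517² ≈ 15.67 (4× faster decay)
  n=3: λ₃ = 37.773π²/3.2517² ≈ 35.258 (9× faster decay)
As t → ∞, higher modes decay exponentially faster. The n=1 mode dominates: θ ~ c₁ sin(πx/3.2517) e^{-λ₁t}.
Decay rate: λ₁ = 4.197π²/3.2517² ≈ 3.918.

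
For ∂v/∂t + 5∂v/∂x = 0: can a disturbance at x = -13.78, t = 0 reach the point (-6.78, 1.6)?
No. Only data at x = -14.78 affects (-6.78, 1.6). Advection has one-way propagation along characteristics.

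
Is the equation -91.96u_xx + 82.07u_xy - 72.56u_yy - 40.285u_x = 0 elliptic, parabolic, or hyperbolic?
Computing B² - 4AC with A = -91.96, B = 82.07, C = -72.56: discriminant = -19954.9855 (negative). Answer: elliptic.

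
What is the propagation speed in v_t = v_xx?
Infinite. The heat equation is parabolic, not hyperbolic, so disturbances propagate instantly.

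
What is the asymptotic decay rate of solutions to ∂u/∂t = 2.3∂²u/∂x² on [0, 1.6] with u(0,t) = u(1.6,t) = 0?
Eigenvalues: λₙ = 2.3n²π²/1.6².
First three modes:
  n=1: λ₁ = 2.3π²/1.6² ≈ 8.867
  n=2: λ₂ = 9.2π²/1.6² ≈ 35.469 (4× faster decay)
  n=3: λ₃ = 20.7π²/1.6² ≈ 79.805 (9× faster decay)
As t → ∞, higher modes decay exponentially faster. The n=1 mode dominates: u ~ c₁ sin(πx/1.6) e^{-λ₁t}.
Decay rate: λ₁ = 2.3π²/1.6² ≈ 8.867.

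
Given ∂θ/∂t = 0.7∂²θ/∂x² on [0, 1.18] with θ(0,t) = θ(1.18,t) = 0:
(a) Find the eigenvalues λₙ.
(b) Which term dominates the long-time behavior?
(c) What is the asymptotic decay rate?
Eigenvalues: λₙ = 0.7n²π²/1.18².
First three modes:
  n=1: λ₁ = 0.7π²/1.18² ≈ 4.962
  n=2: λ₂ = 2.8π²/1.18² ≈ 19.847 (4× faster decay)
  n=3: λ₃ = 6.3π²/1.18² ≈ 44.656 (9× faster decay)
As t → ∞, higher modes decay exponentially faster. The n=1 mode dominates: θ ~ c₁ sin(πx/1.18) e^{-λ₁t}.
Decay rate: λ₁ = 0.7π²/1.18² ≈ 4.962.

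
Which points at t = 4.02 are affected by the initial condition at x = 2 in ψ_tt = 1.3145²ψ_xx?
Domain of influence: [-3.28429, 7.28429]. Data at x = 2 spreads outward at speed 1.3145.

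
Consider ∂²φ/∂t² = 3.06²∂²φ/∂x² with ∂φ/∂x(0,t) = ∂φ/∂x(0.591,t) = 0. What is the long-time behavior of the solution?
As t → ∞, φ oscillates about a mean that drifts linearly in t (generically unbounded; no decay). There is no damping, so the nonconstant modes persist as standing waves (energy conserved, no decay). But with Neumann conditions at both ends the constant mode has eigenvalue 0: the spatial mean M(t) of φ satisfies M'' = 0, so M(t) = M(0) + M'(0)·t. Unless the initial velocity has zero mean (∫φ_t(x,0)dx = 0), the solution grows linearly in t (unbounded, though not exponentially); if it does have zero mean, the solution stays bounded and simply oscillates.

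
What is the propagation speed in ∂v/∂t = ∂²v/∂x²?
Infinite. The heat equation is parabolic, not hyperbolic, so disturbances propagate instantly.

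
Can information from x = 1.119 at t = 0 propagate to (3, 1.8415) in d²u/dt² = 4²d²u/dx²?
Yes. The domain of dependence is [-4.366, 10.366], and 1.119 ∈ [-4.366, 10.366].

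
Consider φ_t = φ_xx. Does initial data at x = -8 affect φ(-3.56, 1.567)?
Yes, for any finite x. The heat equation has infinite propagation speed, so all initial data affects all points at any t > 0.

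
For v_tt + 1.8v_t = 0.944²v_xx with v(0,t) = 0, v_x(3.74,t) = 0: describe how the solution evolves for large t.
v → 0. Damping (γ=1.8) dissipates energy; oscillations decay exponentially.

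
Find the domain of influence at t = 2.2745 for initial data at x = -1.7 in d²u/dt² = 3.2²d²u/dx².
Domain of influence: [-8.9784, 5.5784]. Data at x = -1.7 spreads outward at speed 3.2.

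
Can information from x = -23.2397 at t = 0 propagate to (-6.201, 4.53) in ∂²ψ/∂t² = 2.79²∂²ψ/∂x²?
No. The domain of dependence is [-18.8397, 6.4377], and -23.2397 is outside this interval.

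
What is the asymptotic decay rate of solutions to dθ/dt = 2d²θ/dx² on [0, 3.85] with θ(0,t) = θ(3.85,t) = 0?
Eigenvalues: λₙ = 2n²π²/3.85².
First three modes:
  n=1: λ₁ = 2π²/3.85² ≈ 1.332
  n=2: λ₂ = 8π²/3.85² ≈ 5.327 (4× faster decay)
  n=3: λ₃ = 18π²/3.85² ≈ 11.985 (9× faster decay)
As t → ∞, higher modes decay exponentially faster. The n=1 mode dominates: θ ~ c₁ sin(πx/3.85) e^{-λ₁t}.
Decay rate: λ₁ = 2π²/3.85² ≈ 1.332.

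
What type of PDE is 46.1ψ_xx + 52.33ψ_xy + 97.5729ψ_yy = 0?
With A = 46.1, B = 52.33, C = 97.5729, the discriminant is -15254.01386. This is an elliptic PDE.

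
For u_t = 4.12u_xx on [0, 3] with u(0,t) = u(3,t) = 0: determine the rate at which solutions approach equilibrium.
Eigenvalues: λₙ = 4.12n²π²/3².
First three modes:
  n=1: λ₁ = 4.12π²/3² ≈ 4.518
  n=2: λ₂ = 16.48π²/3² ≈ 18.072 (4× faster decay)
  n=3: λ₃ = 37.08π²/3² ≈ 40.663 (9× faster decay)
As t → ∞, higher modes decay exponentially faster. The n=1 mode dominates: u ~ c₁ sin(πx/3) e^{-λ₁t}.
Decay rate: λ₁ = 4.12π²/3² ≈ 4.518.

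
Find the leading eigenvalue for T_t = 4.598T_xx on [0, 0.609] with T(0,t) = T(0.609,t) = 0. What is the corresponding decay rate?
Eigenvalues: λₙ = 4.598n²π²/0.609².
First three modes:
  n=1: λ₁ = 4.598π²/0.609² ≈ 122.358
  n=2: λ₂ = 18.392π²/0.609² ≈ 489.434 (4× faster decay)
  n=3: λ₃ = 41.382π²/0.609² ≈ 1101.226 (9× faster decay)
As t → ∞, higher modes decay exponentially faster. The n=1 mode dominates: T ~ c₁ sin(πx/0.609) e^{-λ₁t}.
Decay rate: λ₁ = 4.598π²/0.609² ≈ 122.358.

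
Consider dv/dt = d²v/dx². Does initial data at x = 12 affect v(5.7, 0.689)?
Yes, for any finite x. The heat equation has infinite propagation speed, so all initial data affects all points at any t > 0.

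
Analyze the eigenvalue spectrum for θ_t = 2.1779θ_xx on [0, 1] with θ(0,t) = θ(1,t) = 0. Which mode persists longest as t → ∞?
Eigenvalues: λₙ = 2.1779n²π².
First three modes:
  n=1: λ₁ = 2.1779π² ≈ 21.495
  n=2: λ₂ = 8.7116π² ≈ 85.98 (4× faster decay)
  n=3: λ₃ = 19.6011π² ≈ 193.455 (9× faster decay)
As t → ∞, higher modes decay exponentially faster. The n=1 mode dominates: θ ~ c₁ sin(πx) e^{-λ₁t}.
Decay rate: λ₁ = 2.1779π² ≈ 21.495.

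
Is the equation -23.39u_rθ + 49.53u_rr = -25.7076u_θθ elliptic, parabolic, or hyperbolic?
Rewriting in standard form: 49.53u_rr - 23.39u_rθ + 25.7076u_θθ = 0. Computing B² - 4AC with A = 49.53, B = -23.39, C = 25.7076: discriminant = -4546.097612 (negative). Answer: elliptic.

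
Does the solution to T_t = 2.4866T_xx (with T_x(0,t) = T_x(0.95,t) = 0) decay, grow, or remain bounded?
T → constant (steady state). Heat is conserved (no flux at boundaries); solution approaches the spatial average.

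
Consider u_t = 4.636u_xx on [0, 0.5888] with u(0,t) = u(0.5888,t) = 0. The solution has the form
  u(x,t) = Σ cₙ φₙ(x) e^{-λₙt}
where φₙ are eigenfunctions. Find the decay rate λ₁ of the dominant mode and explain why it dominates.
Eigenvalues: λₙ = 4.636n²π²/0.5888².
First three modes:
  n=1: λ₁ = 4.636π²/0.5888² ≈ 131.98
  n=2: λ₂ = 18.544π²/0.5888² ≈ 527.919 (4× faster decay)
  n=3: λ₃ = 41.724π²/0.5888² ≈ 1187.818 (9× faster decay)
As t → ∞, higher modes decay exponentially faster. The n=1 mode dominates: u ~ c₁ sin(πx/0.5888) e^{-λ₁t}.
Decay rate: λ₁ = 4.636π²/0.5888² ≈ 131.98.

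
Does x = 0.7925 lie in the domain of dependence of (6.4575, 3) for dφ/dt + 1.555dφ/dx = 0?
No. Only data at x = 1.7925 affects (6.4575, 3). Advection has one-way propagation along characteristics.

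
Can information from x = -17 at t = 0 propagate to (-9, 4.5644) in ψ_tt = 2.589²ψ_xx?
Yes. The domain of dependence is [-20.8172316, 2.8172316], and -17 ∈ [-20.8172316, 2.8172316].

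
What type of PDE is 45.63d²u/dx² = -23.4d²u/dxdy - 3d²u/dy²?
Rewriting in standard form: 45.63d²u/dx² + 23.4d²u/dxdy + 3d²u/dy² = 0. With A = 45.63, B = 23.4, C = 3, the discriminant is 0. This is a parabolic PDE.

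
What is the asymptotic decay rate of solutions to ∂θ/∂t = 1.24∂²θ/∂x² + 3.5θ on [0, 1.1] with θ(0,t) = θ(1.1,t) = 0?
Eigenvalues: λₙ = 1.24n²π²/1.1² - 3.5.
First three modes:
  n=1: λ₁ = 1.24π²/1.1² - 3.5 ≈ 6.614
  n=2: λ₂ = 4.96π²/1.1² - 3.5 ≈ 36.957
  n=3: λ₃ = 11.16π²/1.1² - 3.5 ≈ 87.529
Since 1.24π²/1.1² ≈ 10.114 > 3.5, all λₙ > 0.
The n=1 mode decays slowest → dominates as t → ∞.
Asymptotic: θ ~ c₁ sin(πx/1.1) e^{-λ₁t} with decay rate λ₁ ≈ 6.614.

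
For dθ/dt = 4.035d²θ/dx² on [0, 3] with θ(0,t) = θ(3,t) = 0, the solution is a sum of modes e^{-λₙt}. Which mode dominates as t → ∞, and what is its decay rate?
Eigenvalues: λₙ = 4.035n²π²/3².
First three modes:
  n=1: λ₁ = 4.035π²/3² ≈ 4.425
  n=2: λ₂ = 16.14π²/3² ≈ 17.699 (4× faster decay)
  n=3: λ₃ = 36.315π²/3² ≈ 39.824 (9× faster decay)
As t → ∞, higher modes decay exponentially faster. The n=1 mode dominates: θ ~ c₁ sin(πx/3) e^{-λ₁t}.
Decay rate: λ₁ = 4.035π²/3² ≈ 4.425.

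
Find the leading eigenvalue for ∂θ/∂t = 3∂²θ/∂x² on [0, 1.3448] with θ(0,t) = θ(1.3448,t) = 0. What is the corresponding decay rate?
Eigenvalues: λₙ = 3n²π²/1.3448².
First three modes:
  n=1: λ₁ = 3π²/1.3448² ≈ 16.372
  n=2: λ₂ = 12π²/1.3448² ≈ 65.489 (4× faster decay)
  n=3: λ₃ = 27π²/1.3448² ≈ 147.349 (9× faster decay)
As t → ∞, higher modes decay exponentially faster. The n=1 mode dominates: θ ~ c₁ sin(πx/1.3448) e^{-λ₁t}.
Decay rate: λ₁ = 3π²/1.3448² ≈ 16.372.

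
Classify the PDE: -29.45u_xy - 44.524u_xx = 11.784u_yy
Rewriting in standard form: -44.524u_xx - 29.45u_xy - 11.784u_yy = 0. A = -44.524, B = -29.45, C = -11.784. Discriminant B² - 4AC = -1231.380764. Since -1231.380764 < 0, elliptic.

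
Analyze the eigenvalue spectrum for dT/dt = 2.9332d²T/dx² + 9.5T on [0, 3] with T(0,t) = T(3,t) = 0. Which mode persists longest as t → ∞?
Eigenvalues: λₙ = 2.9332n²π²/3² - 9.5.
First three modes:
  n=1: λ₁ = 2.9332π²/3² - 9.5 ≈ -6.283
  n=2: λ₂ = 11.7328π²/3² - 9.5 ≈ 3.366
  n=3: λ₃ = 26.3988π²/3² - 9.5 ≈ 19.45
Since 2.9332π²/3² ≈ 3.217 < 9.5, λ₁ < 0.
The n=1 mode grows fastest (−λₙ is largest for n=1) → dominates.
Asymptotic: T ~ c₁ sin(πx/3) e^{6.283t} (exponential growth at rate −λ₁ ≈ 6.283).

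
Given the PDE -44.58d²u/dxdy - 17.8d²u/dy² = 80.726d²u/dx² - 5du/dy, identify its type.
Rewriting in standard form: -80.726d²u/dx² - 44.58d²u/dxdy - 17.8d²u/dy² + 5du/dy = 0. The second-order coefficients are A = -80.726, B = -44.58, C = -17.8. Since B² - 4AC = -3760.3148 < 0, this is an elliptic PDE.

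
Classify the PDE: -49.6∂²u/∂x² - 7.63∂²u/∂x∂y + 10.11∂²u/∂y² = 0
A = -49.6, B = -7.63, C = 10.11. Discriminant B² - 4AC = 2064.0409. Since 2064.0409 > 0, hyperbolic.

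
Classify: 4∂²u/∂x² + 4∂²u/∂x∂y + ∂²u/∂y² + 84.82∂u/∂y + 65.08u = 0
Parabolic (discriminant = 0).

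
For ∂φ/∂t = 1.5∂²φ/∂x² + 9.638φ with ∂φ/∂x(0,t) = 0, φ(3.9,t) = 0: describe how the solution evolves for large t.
φ grows unboundedly. Reaction dominates diffusion (r=9.638 > κπ²/(4L²)≈0.24); solution grows exponentially.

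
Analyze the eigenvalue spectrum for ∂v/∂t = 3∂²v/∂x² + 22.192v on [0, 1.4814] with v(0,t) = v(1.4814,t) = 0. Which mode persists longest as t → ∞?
Eigenvalues: λₙ = 3n²π²/1.4814² - 22.192.
First three modes:
  n=1: λ₁ = 3π²/1.4814² - 22.192 ≈ -8.7
  n=2: λ₂ = 12π²/1.4814² - 22.192 ≈ 31.776
  n=3: λ₃ = 27π²/1.4814² - 22.192 ≈ 99.236
Since 3π²/1.4814² ≈ 13.492 < 22.192, λ₁ < 0.
The n=1 mode grows fastest (−λₙ is largest for n=1) → dominates.
Asymptotic: v ~ c₁ sin(πx/1.4814) e^{8.7t} (exponential growth at rate −λ₁ ≈ 8.7).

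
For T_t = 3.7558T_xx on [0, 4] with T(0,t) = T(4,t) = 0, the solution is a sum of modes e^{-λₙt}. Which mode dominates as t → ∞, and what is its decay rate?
Eigenvalues: λₙ = 3.7558n²π²/4².
First three modes:
  n=1: λ₁ = 3.7558π²/4² ≈ 2.317
  n=2: λ₂ = 15.0232π²/4² ≈ 9.267 (4× faster decay)
  n=3: λ₃ = 33.8022π²/4² ≈ 20.851 (9× faster decay)
As t → ∞, higher modes decay exponentially faster. The n=1 mode dominates: T ~ c₁ sin(πx/4) e^{-λ₁t}.
Decay rate: λ₁ = 3.7558π²/4² ≈ 2.317.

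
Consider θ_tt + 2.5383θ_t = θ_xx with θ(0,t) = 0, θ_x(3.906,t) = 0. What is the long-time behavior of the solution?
As t → ∞, θ → 0. Damping (γ=2.5383) dissipates energy; oscillations decay exponentially.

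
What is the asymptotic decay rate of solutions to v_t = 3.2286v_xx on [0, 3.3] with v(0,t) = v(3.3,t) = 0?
Eigenvalues: λₙ = 3.2286n²π²/3.3².
First three modes:
  n=1: λ₁ = 3.2286π²/3.3² ≈ 2.926
  n=2: λ₂ = 12.9144π²/3.3² ≈ 11.704 (4× faster decay)
  n=3: λ₃ = 29.0574π²/3.3² ≈ 26.335 (9× faster decay)
As t → ∞, higher modes decay exponentially faster. The n=1 mode dominates: v ~ c₁ sin(πx/3.3) e^{-λ₁t}.
Decay rate: λ₁ = 3.2286π²/3.3² ≈ 2.926.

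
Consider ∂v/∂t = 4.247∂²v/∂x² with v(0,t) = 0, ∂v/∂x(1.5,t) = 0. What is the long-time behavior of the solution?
As t → ∞, v → 0. Heat escapes through the Dirichlet boundary.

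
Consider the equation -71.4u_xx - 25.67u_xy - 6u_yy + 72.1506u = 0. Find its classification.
Elliptic. (A = -71.4, B = -25.67, C = -6 gives B² - 4AC = -1054.6511.)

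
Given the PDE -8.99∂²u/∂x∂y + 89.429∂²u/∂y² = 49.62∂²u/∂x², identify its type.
Rewriting in standard form: -49.62∂²u/∂x² - 8.99∂²u/∂x∂y + 89.429∂²u/∂y² = 0. The second-order coefficients are A = -49.62, B = -8.99, C = 89.429. Since B² - 4AC = 17830.68802 > 0, this is a hyperbolic PDE.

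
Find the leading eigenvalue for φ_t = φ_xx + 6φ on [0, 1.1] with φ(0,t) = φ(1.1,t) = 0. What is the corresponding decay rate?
Eigenvalues: λₙ = n²π²/1.1² - 6.
First three modes:
  n=1: λ₁ = π²/1.1² - 6 ≈ 2.157
  n=2: λ₂ = 4π²/1.1² - 6 ≈ 26.627
  n=3: λ₃ = 9π²/1.1² - 6 ≈ 67.41
Since π²/1.1² ≈ 8.157 > 6, all λₙ > 0.
The n=1 mode decays slowest → dominates as t → ∞.
Asymptotic: φ ~ c₁ sin(πx/1.1) e^{-λ₁t} with decay rate λ₁ ≈ 2.157.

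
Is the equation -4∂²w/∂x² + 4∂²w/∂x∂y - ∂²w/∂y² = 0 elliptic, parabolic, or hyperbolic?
Computing B² - 4AC with A = -4, B = 4, C = -1: discriminant = 0 (zero). Answer: parabolic.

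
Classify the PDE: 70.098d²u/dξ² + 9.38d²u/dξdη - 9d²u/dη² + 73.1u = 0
A = 70.098, B = 9.38, C = -9. Discriminant B² - 4AC = 2611.5124. Since 2611.5124 > 0, hyperbolic.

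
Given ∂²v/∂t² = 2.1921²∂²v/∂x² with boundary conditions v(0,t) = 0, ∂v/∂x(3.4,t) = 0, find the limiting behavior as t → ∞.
v oscillates (no decay). Energy is conserved; the solution oscillates indefinitely as standing waves.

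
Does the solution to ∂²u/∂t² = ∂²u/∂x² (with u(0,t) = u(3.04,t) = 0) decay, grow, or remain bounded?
u oscillates (no decay). Energy is conserved; the solution oscillates indefinitely as standing waves.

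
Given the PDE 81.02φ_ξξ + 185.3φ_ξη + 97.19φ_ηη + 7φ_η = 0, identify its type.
The second-order coefficients are A = 81.02, B = 185.3, C = 97.19. Since B² - 4AC = 2838.7548 > 0, this is a hyperbolic PDE.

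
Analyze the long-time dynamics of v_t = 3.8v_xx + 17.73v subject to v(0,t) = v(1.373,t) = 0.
Long-time behavior: v → 0. Diffusion dominates reaction (r=17.73 < κπ²/L²≈19.89); solution decays.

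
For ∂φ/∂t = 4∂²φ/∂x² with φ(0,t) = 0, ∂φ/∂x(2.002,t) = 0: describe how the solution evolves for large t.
φ → 0. Heat escapes through the Dirichlet boundary.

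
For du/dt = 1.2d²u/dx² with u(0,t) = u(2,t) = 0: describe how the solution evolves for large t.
u → 0. Heat diffuses out through both boundaries.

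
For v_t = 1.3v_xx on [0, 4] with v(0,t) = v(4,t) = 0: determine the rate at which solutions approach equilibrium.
Eigenvalues: λₙ = 1.3n²π²/4².
First three modes:
  n=1: λ₁ = 1.3π²/4² ≈ 0.802
  n=2: λ₂ = 5.2π²/4² ≈ 3.208 (4× faster decay)
  n=3: λ₃ = 11.7π²/4² ≈ 7.217 (9× faster decay)
As t → ∞, higher modes decay exponentially faster. The n=1 mode dominates: v ~ c₁ sin(πx/4) e^{-λ₁t}.
Decay rate: λ₁ = 1.3π²/4² ≈ 0.802.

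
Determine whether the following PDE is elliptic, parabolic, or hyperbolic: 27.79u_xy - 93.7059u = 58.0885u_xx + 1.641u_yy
Rewriting in standard form: -58.0885u_xx + 27.79u_xy - 1.641u_yy - 93.7059u = 0. Coefficients: A = -58.0885, B = 27.79, C = -1.641. B² - 4AC = 390.991186, which is positive, so the equation is hyperbolic.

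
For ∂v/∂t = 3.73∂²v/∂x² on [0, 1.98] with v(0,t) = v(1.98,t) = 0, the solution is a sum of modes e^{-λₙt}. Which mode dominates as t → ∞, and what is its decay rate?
Eigenvalues: λₙ = 3.73n²π²/1.98².
First three modes:
  n=1: λ₁ = 3.73π²/1.98² ≈ 9.39
  n=2: λ₂ = 14.92π²/1.98² ≈ 37.561 (4× faster decay)
  n=3: λ₃ = 33.57π²/1.98² ≈ 84.512 (9× faster decay)
As t → ∞, higher modes decay exponentially faster. The n=1 mode dominates: v ~ c₁ sin(πx/1.98) e^{-λ₁t}.
Decay rate: λ₁ = 3.73π²/1.98² ≈ 9.39.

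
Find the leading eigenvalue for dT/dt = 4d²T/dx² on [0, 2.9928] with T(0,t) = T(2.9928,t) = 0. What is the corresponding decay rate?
Eigenvalues: λₙ = 4n²π²/2.9928².
First three modes:
  n=1: λ₁ = 4π²/2.9928² ≈ 4.408
  n=2: λ₂ = 16π²/2.9928² ≈ 17.63 (4× faster decay)
  n=3: λ₃ = 36π²/2.9928² ≈ 39.669 (9× faster decay)
As t → ∞, higher modes decay exponentially faster. The n=1 mode dominates: T ~ c₁ sin(πx/2.9928) e^{-λ₁t}.
Decay rate: λ₁ = 4π²/2.9928² ≈ 4.408.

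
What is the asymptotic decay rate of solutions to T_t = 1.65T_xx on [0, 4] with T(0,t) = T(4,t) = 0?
Eigenvalues: λₙ = 1.65n²π²/4².
First three modes:
  n=1: λ₁ = 1.65π²/4² ≈ 1.018
  n=2: λ₂ = 6.6π²/4² ≈ 4.071 (4× faster decay)
  n=3: λ₃ = 14.85π²/4² ≈ 9.16 (9× faster decay)
As t → ∞, higher modes decay exponentially faster. The n=1 mode dominates: T ~ c₁ sin(πx/4) e^{-λ₁t}.
Decay rate: λ₁ = 1.65π²/4² ≈ 1.018.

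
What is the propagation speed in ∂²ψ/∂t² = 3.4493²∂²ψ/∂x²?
Speed = 3.4493. Information travels along characteristics x = x₀ ± 3.4493t.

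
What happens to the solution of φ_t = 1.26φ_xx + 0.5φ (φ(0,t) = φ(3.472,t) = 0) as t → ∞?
φ → 0. Diffusion dominates reaction (r=0.5 < κπ²/L²≈1.03); solution decays.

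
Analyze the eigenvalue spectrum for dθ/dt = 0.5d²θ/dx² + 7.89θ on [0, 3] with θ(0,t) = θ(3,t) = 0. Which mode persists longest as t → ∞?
Eigenvalues: λₙ = 0.5n²π²/3² - 7.89.
First three modes:
  n=1: λ₁ = 0.5π²/3² - 7.89 ≈ -7.342
  n=2: λ₂ = 2π²/3² - 7.89 ≈ -5.697
  n=3: λ₃ = 4.5π²/3² - 7.89 ≈ -2.955
Since 0.5π²/3² ≈ 0.548 < 7.89, λ₁ < 0.
The n=1 mode grows fastest (−λₙ is largest for n=1) → dominates.
Asymptotic: θ ~ c₁ sin(πx/3) e^{7.342t} (exponential growth at rate −λ₁ ≈ 7.342).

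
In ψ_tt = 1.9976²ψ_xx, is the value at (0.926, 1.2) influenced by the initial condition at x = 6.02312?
No. The domain of dependence is [-1.47112, 3.32312], and 6.02312 is outside this interval.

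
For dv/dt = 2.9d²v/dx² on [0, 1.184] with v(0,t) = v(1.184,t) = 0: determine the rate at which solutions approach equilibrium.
Eigenvalues: λₙ = 2.9n²π²/1.184².
First three modes:
  n=1: λ₁ = 2.9π²/1.184² ≈ 20.417
  n=2: λ₂ = 11.6π²/1.184² ≈ 81.668 (4× faster decay)
  n=3: λ₃ = 26.1π²/1.184² ≈ 183.754 (9× faster decay)
As t → ∞, higher modes decay exponentially faster. The n=1 mode dominates: v ~ c₁ sin(πx/1.184) e^{-λ₁t}.
Decay rate: λ₁ = 2.9π²/1.184² ≈ 20.417.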